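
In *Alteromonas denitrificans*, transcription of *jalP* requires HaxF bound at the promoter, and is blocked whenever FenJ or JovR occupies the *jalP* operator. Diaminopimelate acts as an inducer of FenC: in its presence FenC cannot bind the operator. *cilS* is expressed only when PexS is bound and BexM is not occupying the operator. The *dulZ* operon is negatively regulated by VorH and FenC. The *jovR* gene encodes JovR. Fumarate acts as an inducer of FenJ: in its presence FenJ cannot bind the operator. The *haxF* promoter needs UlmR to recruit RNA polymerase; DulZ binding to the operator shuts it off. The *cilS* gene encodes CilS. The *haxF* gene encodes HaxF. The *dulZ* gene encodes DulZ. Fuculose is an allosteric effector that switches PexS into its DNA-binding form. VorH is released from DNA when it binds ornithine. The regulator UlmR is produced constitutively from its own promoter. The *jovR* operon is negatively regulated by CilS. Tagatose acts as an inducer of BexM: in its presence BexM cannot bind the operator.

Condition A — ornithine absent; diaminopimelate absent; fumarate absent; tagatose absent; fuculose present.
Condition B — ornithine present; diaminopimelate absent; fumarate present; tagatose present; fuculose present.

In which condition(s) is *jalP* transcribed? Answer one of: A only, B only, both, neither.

B only

Condition A:
Ornithine is absent, so VorH is active.
Diaminopimelate is absent, so FenC is active.
With repressor VorH bound, *dulZ* is not transcribed.
So DulZ is not produced.
UlmR is produced constitutively and is active.
No repressor is bound and UlmR is active, so *haxF* is transcribed.
So HaxF is produced and active.
Fumarate is absent, so FenJ is active.
Tagatose is absent, so BexM is active.
Fuculose is present, so PexS is active.
With repressor BexM bound, *cilS* is not transcribed.
So CilS is not produced.
With no repressor bound, *jovR* is transcribed.
So JovR is produced and active.
With repressor FenJ bound, *jalP* is not transcribed.
→ *jalP* is OFF in A.
Condition B:
Ornithine is present, so VorH is inactive.
Diaminopimelate is absent, so FenC is active.
With repressor FenC bound, *dulZ* is not transcribed.
So DulZ is not produced.
UlmR is produced constitutively and is active.
No repressor is bound and UlmR is active, so *haxF* is transcribed.
So HaxF is produced and active.
Fumarate is present, so FenJ is inactive.
Tagatose is present, so BexM is inactive.
Fuculose is present, so PexS is active.
No repressor is bound and PexS is active, so *cilS* is transcribed.
So CilS is produced and active.
With repressor CilS bound, *jovR* is not transcribed.
So JovR is not produced.
No repressor is bound and HaxF is active, so *jalP* is transcribed.
→ *jalP* is ON in B.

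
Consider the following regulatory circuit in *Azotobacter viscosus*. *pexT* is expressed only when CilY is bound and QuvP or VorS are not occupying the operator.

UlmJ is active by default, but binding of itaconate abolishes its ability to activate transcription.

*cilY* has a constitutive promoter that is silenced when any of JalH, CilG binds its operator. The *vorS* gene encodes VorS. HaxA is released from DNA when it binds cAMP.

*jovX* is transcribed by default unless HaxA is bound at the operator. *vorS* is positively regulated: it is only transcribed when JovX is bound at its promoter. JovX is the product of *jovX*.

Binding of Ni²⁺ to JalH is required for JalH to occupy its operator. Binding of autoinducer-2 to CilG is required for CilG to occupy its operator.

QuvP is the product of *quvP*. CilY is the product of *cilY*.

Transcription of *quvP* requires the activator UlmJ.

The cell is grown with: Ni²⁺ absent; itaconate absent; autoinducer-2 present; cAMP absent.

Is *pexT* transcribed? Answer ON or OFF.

OFF

Itaconate is absent, so UlmJ is active.
No repressor is bound and UlmJ is active, so *quvP* is transcribed.
So QuvP is produced and active.
Ni²⁺ is absent, so JalH is inactive.
Autoinducer-2 is present, so CilG is active.
With repressor CilG bound, *cilY* is not transcribed.
So CilY is not produced.
cAMP is absent, so HaxA is active.
With repressor HaxA bound, *jovX* is not transcribed.
So JovX is not produced.
Required activator JovX is absent, so *vorS* is not transcribed.
So VorS is not produced.
With repressor QuvP bound, *pexT* is not transcribed.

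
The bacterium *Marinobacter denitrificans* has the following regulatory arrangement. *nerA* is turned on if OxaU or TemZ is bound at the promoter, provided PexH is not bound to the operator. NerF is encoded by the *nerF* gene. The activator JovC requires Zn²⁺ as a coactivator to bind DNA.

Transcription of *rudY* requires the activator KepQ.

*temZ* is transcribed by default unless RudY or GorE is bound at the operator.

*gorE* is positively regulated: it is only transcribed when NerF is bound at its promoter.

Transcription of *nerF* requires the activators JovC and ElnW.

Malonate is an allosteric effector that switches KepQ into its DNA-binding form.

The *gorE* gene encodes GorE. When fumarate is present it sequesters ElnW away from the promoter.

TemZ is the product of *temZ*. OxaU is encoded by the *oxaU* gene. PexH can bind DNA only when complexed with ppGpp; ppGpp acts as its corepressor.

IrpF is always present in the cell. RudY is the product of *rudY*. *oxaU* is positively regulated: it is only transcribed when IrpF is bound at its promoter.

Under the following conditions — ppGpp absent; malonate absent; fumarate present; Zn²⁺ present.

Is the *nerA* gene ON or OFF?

ON

ppGpp is absent, so PexH is inactive.
IrpF is produced constitutively and is active.
No repressor is bound and IrpF is active, so *oxaU* is transcribed.
So OxaU is produced and active.
Malonate is absent, so KepQ is inactive.
Required activator KepQ is absent, so *rudY* is not transcribed.
So RudY is not produced.
Zn²⁺ is present, so JovC is active.
Fumarate is present, so ElnW is inactive.
Required activator ElnW is absent, so *nerF* is not transcribed.
So NerF is not produced.
Required activator NerF is absent, so *gorE* is not transcribed.
So GorE is not produced.
With no repressor bound, *temZ* is transcribed.
So TemZ is produced and active.
Activator OxaU is present, so *nerA* is transcribed.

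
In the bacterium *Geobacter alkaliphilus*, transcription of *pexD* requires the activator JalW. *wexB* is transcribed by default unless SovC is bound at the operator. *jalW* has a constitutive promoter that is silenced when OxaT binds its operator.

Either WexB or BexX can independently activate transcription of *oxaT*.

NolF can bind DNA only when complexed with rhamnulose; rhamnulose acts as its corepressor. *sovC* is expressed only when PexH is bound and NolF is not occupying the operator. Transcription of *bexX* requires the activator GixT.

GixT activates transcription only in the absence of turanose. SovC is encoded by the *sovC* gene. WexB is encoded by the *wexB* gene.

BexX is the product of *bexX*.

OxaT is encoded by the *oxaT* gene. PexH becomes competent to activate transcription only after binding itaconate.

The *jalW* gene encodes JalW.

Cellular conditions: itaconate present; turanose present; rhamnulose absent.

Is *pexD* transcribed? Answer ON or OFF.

Rhamnulose is absent, so NolF is inactive.
Itaconate is present, so PexH is active.
No repressor is bound and PexH is active, so *sovC* is transcribed.
So SovC is produced and active.
With repressor SovC bound, *wexB* is not transcribed.
So WexB is not produced.
Turanose is present, so GixT is inactive.
Required activator GixT is absent, so *bexX* is not transcribed.
So BexX is not produced.
No activator is available at the *oxaT* promoter, so *oxaT* is not transcribed.
So OxaT is not produced.
With no repressor bound, *jalW* is transcribed.
So JalW is produced and active.
No repressor is bound and JalW is active, so *pexD* is transcribed.

ON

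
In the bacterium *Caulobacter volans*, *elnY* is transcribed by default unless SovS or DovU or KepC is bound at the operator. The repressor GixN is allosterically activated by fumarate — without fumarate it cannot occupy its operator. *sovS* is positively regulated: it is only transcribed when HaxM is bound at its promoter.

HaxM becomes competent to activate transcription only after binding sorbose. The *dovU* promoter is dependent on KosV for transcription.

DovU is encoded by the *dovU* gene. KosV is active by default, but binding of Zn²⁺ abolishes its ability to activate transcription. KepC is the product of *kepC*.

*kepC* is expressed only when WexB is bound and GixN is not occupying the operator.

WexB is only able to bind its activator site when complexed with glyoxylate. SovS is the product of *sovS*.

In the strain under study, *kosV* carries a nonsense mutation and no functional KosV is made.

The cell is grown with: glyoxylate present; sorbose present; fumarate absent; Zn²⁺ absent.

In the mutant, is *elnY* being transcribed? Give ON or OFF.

OFF

Sorbose is present, so HaxM is active.
No repressor is bound and HaxM is active, so *sovS* is transcribed.
So SovS is produced and active.
KosV is non-functional in this strain, so it has no effect.
Required activator KosV is absent, so *dovU* is not transcribed.
So DovU is not produced.
Glyoxylate is present, so WexB is active.
Fumarate is absent, so GixN is inactive.
No repressor is bound and WexB is active, so *kepC* is transcribed.
So KepC is produced and active.
With repressor SovS bound, *elnY* is not transcribed.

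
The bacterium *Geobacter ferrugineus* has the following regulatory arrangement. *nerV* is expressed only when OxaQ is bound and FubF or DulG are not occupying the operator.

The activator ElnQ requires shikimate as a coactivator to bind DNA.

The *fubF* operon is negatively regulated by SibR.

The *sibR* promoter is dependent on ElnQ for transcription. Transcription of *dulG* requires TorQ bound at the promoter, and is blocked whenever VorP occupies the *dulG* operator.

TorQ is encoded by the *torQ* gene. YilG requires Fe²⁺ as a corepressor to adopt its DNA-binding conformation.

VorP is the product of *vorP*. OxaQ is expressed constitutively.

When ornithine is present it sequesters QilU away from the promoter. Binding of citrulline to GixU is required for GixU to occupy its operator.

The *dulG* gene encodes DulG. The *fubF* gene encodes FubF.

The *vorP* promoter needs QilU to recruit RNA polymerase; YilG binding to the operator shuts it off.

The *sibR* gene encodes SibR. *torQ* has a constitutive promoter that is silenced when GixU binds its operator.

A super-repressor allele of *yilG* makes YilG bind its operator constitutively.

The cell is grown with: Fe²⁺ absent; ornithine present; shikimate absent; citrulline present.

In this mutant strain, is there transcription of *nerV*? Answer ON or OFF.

OFF

Shikimate is absent, so ElnQ is inactive.
Required activator ElnQ is absent, so *sibR* is not transcribed.
So SibR is not produced.
With no repressor bound, *fubF* is transcribed.
So FubF is produced and active.
OxaQ is produced constitutively and is active.
Citrulline is present, so GixU is active.
With repressor GixU bound, *torQ* is not transcribed.
So TorQ is not produced.
YilG is constitutively active in this strain.
Ornithine is present, so QilU is inactive.
With repressor YilG bound, *vorP* is not transcribed.
So VorP is not produced.
Required activator TorQ is absent, so *dulG* is not transcribed.
So DulG is not produced.
With repressor FubF bound, *nerV* is not transcribed.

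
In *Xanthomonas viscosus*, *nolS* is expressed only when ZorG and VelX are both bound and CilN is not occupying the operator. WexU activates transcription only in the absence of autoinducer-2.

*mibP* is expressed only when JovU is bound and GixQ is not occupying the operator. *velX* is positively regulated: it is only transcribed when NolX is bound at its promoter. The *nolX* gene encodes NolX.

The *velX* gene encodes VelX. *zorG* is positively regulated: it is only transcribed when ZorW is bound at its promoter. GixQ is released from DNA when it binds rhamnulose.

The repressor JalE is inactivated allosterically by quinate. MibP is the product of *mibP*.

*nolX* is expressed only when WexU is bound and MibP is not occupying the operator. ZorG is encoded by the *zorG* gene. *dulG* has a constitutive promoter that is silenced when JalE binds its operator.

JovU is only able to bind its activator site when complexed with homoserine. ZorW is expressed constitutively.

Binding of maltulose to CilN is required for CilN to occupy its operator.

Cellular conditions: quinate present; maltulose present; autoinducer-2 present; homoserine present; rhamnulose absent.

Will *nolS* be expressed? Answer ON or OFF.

OFF

ZorW is produced constitutively and is active.
No repressor is bound and ZorW is active, so *zorG* is transcribed.
So ZorG is produced and active.
Homoserine is present, so JovU is active.
Rhamnulose is absent, so GixQ is active.
With repressor GixQ bound, *mibP* is not transcribed.
So MibP is not produced.
Autoinducer-2 is present, so WexU is inactive.
Required activator WexU is absent, so *nolX* is not transcribed.
So NolX is not produced.
Required activator NolX is absent, so *velX* is not transcribed.
So VelX is not produced.
Maltulose is present, so CilN is active.
With repressor CilN bound, *nolS* is not transcribed.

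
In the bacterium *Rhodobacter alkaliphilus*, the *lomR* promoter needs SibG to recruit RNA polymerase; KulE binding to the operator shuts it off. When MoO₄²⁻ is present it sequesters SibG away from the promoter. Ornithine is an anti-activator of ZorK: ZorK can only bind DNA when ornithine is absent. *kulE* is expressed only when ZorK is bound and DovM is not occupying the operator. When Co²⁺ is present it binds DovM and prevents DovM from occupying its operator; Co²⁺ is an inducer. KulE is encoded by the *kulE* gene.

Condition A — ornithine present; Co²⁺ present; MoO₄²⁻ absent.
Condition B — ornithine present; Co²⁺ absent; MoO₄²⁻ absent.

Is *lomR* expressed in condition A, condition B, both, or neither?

Condition A:
Ornithine is present, so ZorK is inactive.
Co²⁺ is present, so DovM is inactive.
Required activator ZorK is absent, so *kulE* is not transcribed.
So KulE is not produced.
MoO₄²⁻ is absent, so SibG is active.
No repressor is bound and SibG is active, so *lomR* is transcribed.
→ *lomR* is ON in A.
Condition B:
Ornithine is present, so ZorK is inactive.
Co²⁺ is absent, so DovM is active.
With repressor DovM bound, *kulE* is not transcribed.
So KulE is not produced.
MoO₄²⁻ is absent, so SibG is active.
No repressor is bound and SibG is active, so *lomR* is transcribed.
→ *lomR* is ON in B.

both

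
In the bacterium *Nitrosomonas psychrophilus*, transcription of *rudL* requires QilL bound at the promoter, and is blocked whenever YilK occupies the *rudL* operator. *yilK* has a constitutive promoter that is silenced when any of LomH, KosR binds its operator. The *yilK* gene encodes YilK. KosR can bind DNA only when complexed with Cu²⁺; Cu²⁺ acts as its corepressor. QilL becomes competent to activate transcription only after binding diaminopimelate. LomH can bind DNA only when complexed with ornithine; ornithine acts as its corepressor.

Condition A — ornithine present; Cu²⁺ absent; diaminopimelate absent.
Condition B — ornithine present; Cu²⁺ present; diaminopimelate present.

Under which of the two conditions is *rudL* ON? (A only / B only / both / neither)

B only

Condition A:
Ornithine is present, so LomH is active.
Cu²⁺ is absent, so KosR is inactive.
With repressor LomH bound, *yilK* is not transcribed.
So YilK is not produced.
Diaminopimelate is absent, so QilL is inactive.
Required activator QilL is absent, so *rudL* is not transcribed.
→ *rudL* is OFF in A.
Condition B:
Ornithine is present, so LomH is active.
Cu²⁺ is present, so KosR is active.
With repressor LomH bound, *yilK* is not transcribed.
So YilK is not produced.
Diaminopimelate is present, so QilL is active.
No repressor is bound and QilL is active, so *rudL* is transcribed.
→ *rudL* is ON in B.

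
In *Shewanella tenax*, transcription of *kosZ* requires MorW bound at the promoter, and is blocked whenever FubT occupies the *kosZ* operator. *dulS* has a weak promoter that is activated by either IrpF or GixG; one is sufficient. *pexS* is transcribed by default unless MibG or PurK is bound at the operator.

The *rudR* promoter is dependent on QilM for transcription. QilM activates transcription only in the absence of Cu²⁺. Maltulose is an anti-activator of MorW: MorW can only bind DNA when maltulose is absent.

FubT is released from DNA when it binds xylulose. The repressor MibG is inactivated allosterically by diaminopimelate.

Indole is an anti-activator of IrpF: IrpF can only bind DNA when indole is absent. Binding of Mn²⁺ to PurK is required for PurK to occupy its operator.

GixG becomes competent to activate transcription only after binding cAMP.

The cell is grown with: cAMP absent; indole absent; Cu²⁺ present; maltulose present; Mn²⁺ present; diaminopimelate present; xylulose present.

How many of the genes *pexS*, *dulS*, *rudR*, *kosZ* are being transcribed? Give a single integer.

1

Diaminopimelate is present, so MibG is inactive.
Mn²⁺ is present, so PurK is active.
With repressor PurK bound, *pexS* is not transcribed.
→ *pexS* is OFF.
Indole is absent, so IrpF is active.
cAMP is absent, so GixG is inactive.
Activator IrpF is present, so *dulS* is transcribed.
→ *dulS* is ON.
Cu²⁺ is present, so QilM is inactive.
Required activator QilM is absent, so *rudR* is not transcribed.
→ *rudR* is OFF.
Maltulose is present, so MorW is inactive.
Xylulose is present, so FubT is inactive.
Required activator MorW is absent, so *kosZ* is not transcribed.
→ *kosZ* is OFF.
1 of the 4 genes is transcribed.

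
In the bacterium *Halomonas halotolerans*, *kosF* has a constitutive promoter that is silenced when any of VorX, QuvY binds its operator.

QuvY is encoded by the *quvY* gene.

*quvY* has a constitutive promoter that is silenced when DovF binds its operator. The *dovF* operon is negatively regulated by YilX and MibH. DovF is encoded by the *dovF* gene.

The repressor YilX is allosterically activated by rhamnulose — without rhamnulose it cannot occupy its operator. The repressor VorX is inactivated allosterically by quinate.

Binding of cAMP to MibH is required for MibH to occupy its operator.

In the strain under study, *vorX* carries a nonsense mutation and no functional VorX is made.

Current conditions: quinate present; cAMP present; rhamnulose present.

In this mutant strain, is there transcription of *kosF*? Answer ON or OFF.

OFF

VorX is non-functional in this strain, so it has no effect.
Rhamnulose is present, so YilX is active.
cAMP is present, so MibH is active.
With repressor YilX bound, *dovF* is not transcribed.
So DovF is not produced.
With no repressor bound, *quvY* is transcribed.
So QuvY is produced and active.
With repressor QuvY bound, *kosF* is not transcribed.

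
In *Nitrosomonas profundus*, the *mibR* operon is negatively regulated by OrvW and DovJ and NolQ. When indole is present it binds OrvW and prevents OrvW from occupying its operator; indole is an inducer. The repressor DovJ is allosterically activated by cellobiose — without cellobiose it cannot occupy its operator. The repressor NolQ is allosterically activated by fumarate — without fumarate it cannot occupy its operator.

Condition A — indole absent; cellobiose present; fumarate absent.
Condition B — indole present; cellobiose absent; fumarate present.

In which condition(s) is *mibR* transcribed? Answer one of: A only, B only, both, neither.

neither

Condition A:
Indole is absent, so OrvW is active.
Cellobiose is present, so DovJ is active.
Fumarate is absent, so NolQ is inactive.
With repressor OrvW bound, *mibR* is not transcribed.
→ *mibR* is OFF in A.
Condition B:
Indole is present, so OrvW is inactive.
Cellobiose is absent, so DovJ is inactive.
Fumarate is present, so NolQ is active.
With repressor NolQ bound, *mibR* is not transcribed.
→ *mibR* is OFF in B.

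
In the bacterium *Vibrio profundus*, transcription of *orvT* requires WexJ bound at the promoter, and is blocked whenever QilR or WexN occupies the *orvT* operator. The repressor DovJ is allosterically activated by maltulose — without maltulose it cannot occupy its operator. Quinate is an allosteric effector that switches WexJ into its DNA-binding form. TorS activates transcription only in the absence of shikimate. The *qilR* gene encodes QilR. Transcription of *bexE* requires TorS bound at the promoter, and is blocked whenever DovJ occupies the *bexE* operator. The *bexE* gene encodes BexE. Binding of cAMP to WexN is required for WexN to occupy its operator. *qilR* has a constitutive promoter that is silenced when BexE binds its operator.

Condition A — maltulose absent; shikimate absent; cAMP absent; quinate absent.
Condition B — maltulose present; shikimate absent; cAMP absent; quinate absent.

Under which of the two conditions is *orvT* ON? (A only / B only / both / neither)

Condition A:
Maltulose is absent, so DovJ is inactive.
Shikimate is absent, so TorS is active.
No repressor is bound and TorS is active, so *bexE* is transcribed.
So BexE is produced and active.
With repressor BexE bound, *qilR* is not transcribed.
So QilR is not produced.
cAMP is absent, so WexN is inactive.
Quinate is absent, so WexJ is inactive.
Required activator WexJ is absent, so *orvT* is not transcribed.
→ *orvT* is OFF in A.
Condition B:
Maltulose is present, so DovJ is active.
Shikimate is absent, so TorS is active.
With repressor DovJ bound, *bexE* is not transcribed.
So BexE is not produced.
With no repressor bound, *qilR* is transcribed.
So QilR is produced and active.
cAMP is absent, so WexN is inactive.
Quinate is absent, so WexJ is inactive.
With repressor QilR bound, *orvT* is not transcribed.
→ *orvT* is OFF in B.

neither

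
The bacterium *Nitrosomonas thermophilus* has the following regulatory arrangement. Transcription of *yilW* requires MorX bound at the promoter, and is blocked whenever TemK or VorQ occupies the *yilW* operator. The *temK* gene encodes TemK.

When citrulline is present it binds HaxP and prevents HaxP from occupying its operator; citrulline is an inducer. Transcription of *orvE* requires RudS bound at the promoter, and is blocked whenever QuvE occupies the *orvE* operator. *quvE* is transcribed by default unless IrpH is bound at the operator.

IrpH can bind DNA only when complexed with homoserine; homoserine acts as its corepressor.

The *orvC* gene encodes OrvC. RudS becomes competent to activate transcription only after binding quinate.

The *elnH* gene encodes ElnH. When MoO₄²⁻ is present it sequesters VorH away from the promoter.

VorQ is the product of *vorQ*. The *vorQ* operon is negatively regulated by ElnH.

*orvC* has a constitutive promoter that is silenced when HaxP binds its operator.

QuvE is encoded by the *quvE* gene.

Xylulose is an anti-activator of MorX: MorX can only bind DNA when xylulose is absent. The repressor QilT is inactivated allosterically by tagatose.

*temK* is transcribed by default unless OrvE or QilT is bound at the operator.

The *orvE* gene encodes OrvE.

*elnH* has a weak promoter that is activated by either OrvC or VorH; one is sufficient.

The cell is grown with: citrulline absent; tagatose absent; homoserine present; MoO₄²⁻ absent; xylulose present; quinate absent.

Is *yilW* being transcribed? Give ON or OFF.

Xylulose is present, so MorX is inactive.
Homoserine is present, so IrpH is active.
With repressor IrpH bound, *quvE* is not transcribed.
So QuvE is not produced.
Quinate is absent, so RudS is inactive.
Required activator RudS is absent, so *orvE* is not transcribed.
So OrvE is not produced.
Tagatose is absent, so QilT is active.
With repressor QilT bound, *temK* is not transcribed.
So TemK is not produced.
Citrulline is absent, so HaxP is active.
With repressor HaxP bound, *orvC* is not transcribed.
So OrvC is not produced.
MoO₄²⁻ is absent, so VorH is active.
Activator VorH is present, so *elnH* is transcribed.
So ElnH is produced and active.
With repressor ElnH bound, *vorQ* is not transcribed.
So VorQ is not produced.
Required activator MorX is absent, so *yilW* is not transcribed.

OFF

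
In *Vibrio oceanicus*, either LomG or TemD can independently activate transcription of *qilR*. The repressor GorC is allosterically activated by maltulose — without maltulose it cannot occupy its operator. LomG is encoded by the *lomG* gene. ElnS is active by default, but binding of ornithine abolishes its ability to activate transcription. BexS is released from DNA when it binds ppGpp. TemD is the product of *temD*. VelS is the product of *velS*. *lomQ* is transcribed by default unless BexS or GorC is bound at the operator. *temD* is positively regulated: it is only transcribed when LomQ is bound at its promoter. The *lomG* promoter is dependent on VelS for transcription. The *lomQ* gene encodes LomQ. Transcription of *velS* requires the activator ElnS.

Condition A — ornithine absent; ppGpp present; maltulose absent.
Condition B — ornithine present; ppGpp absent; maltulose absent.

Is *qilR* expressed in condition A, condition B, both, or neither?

Condition A:
Ornithine is absent, so ElnS is active.
No repressor is bound and ElnS is active, so *velS* is transcribed.
So VelS is produced and active.
No repressor is bound and VelS is active, so *lomG* is transcribed.
So LomG is produced and active.
ppGpp is present, so BexS is inactive.
Maltulose is absent, so GorC is inactive.
With no repressor bound, *lomQ* is transcribed.
So LomQ is produced and active.
No repressor is bound and LomQ is active, so *temD* is transcribed.
So TemD is produced and active.
Activator LomG is present, so *qilR* is transcribed.
→ *qilR* is ON in A.
Condition B:
Ornithine is present, so ElnS is inactive.
Required activator ElnS is absent, so *velS* is not transcribed.
So VelS is not produced.
Required activator VelS is absent, so *lomG* is not transcribed.
So LomG is not produced.
ppGpp is absent, so BexS is active.
Maltulose is absent, so GorC is inactive.
With repressor BexS bound, *lomQ* is not transcribed.
So LomQ is not produced.
Required activator LomQ is absent, so *temD* is not transcribed.
So TemD is not produced.
No activator is available at the *qilR* promoter, so *qilR* is not transcribed.
→ *qilR* is OFF in B.

A only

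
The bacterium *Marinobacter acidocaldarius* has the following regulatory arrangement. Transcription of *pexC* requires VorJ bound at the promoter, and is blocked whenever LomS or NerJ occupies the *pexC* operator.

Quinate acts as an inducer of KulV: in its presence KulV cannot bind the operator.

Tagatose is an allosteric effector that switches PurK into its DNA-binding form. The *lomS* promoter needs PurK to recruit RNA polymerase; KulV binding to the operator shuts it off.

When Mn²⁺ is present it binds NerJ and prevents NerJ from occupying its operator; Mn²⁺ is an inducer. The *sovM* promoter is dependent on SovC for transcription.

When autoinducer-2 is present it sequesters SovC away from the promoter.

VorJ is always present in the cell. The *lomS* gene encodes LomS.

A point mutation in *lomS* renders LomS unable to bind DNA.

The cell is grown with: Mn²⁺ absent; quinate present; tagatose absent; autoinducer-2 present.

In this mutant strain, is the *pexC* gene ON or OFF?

OFF

VorJ is produced constitutively and is active.
LomS is non-functional in this strain, so it has no effect.
Mn²⁺ is absent, so NerJ is active.
With repressor NerJ bound, *pexC* is not transcribed.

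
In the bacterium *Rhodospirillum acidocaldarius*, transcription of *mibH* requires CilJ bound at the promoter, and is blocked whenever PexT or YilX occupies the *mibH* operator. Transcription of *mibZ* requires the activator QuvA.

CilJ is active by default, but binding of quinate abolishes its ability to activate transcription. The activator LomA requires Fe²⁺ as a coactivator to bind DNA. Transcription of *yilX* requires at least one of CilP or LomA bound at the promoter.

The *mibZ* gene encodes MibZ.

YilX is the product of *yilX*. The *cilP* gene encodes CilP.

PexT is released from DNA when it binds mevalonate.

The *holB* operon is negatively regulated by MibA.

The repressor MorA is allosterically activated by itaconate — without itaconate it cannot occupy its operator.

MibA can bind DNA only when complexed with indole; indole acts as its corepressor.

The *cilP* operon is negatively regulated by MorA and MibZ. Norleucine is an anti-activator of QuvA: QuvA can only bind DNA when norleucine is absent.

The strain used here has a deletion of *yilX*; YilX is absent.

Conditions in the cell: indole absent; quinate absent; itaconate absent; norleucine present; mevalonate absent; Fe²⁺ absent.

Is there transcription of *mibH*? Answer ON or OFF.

Mevalonate is absent, so PexT is active.
Quinate is absent, so CilJ is active.
YilX is non-functional in this strain, so it has no effect.
With repressor PexT bound, *mibH* is not transcribed.

OFF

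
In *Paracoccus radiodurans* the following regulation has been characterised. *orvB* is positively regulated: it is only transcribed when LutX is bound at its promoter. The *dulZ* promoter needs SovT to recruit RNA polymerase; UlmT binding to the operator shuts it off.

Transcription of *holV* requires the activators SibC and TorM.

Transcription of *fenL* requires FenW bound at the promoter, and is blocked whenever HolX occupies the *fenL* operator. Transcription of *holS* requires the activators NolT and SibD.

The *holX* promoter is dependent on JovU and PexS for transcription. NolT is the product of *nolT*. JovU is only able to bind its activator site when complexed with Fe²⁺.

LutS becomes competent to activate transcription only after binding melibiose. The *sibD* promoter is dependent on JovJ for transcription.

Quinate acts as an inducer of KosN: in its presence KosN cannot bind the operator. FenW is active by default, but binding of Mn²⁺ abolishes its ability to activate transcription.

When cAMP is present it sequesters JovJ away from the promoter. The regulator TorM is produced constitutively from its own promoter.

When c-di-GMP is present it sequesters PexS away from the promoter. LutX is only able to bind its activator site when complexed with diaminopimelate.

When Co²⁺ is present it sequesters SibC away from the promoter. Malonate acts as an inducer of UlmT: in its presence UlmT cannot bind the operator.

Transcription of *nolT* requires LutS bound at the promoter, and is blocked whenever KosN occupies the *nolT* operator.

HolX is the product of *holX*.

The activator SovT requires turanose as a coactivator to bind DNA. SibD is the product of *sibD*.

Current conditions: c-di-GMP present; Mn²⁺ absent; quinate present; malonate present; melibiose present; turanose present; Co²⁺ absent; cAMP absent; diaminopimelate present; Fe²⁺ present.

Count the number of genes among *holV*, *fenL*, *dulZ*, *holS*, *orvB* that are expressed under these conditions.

5

Co²⁺ is absent, so SibC is active.
TorM is produced constitutively and is active.
No repressor is bound and SibC and TorM are active, so *holV* is transcribed.
→ *holV* is ON.
Mn²⁺ is absent, so FenW is active.
Fe²⁺ is present, so JovU is active.
c-di-GMP is present, so PexS is inactive.
Required activator PexS is absent, so *holX* is not transcribed.
So HolX is not produced.
No repressor is bound and FenW is active, so *fenL* is transcribed.
→ *fenL* is ON.
Turanose is present, so SovT is active.
Malonate is present, so UlmT is inactive.
No repressor is bound and SovT is active, so *dulZ* is transcribed.
→ *dulZ* is ON.
Melibiose is present, so LutS is active.
Quinate is present, so KosN is inactive.
No repressor is bound and LutS is active, so *nolT* is transcribed.
So NolT is produced and active.
cAMP is absent, so JovJ is active.
No repressor is bound and JovJ is active, so *sibD* is transcribed.
So SibD is produced and active.
No repressor is bound and NolT and SibD are active, so *holS* is transcribed.
→ *holS* is ON.
Diaminopimelate is present, so LutX is active.
No repressor is bound and LutX is active, so *orvB* is transcribed.
→ *orvB* is ON.
5 of the 5 genes are transcribed.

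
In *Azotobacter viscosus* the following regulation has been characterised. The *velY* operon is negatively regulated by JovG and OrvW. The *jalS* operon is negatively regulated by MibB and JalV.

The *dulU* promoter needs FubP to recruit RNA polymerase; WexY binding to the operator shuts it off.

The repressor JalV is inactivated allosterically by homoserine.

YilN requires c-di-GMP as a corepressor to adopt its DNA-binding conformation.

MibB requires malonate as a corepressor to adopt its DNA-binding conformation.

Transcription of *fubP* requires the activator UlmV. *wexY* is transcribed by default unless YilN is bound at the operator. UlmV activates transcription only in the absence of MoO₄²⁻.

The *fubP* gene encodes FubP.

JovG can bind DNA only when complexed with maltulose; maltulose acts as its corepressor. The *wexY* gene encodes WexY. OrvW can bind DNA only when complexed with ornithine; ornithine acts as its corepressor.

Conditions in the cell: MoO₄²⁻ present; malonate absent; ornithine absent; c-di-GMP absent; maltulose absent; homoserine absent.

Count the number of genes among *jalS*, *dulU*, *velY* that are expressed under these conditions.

1

Malonate is absent, so MibB is inactive.
Homoserine is absent, so JalV is active.
With repressor JalV bound, *jalS* is not transcribed.
→ *jalS* is OFF.
c-di-GMP is absent, so YilN is inactive.
With no repressor bound, *wexY* is transcribed.
So WexY is produced and active.
MoO₄²⁻ is present, so UlmV is inactive.
Required activator UlmV is absent, so *fubP* is not transcribed.
So FubP is not produced.
With repressor WexY bound, *dulU* is not transcribed.
→ *dulU* is OFF.
Maltulose is absent, so JovG is inactive.
Ornithine is absent, so OrvW is inactive.
With no repressor bound, *velY* is transcribed.
→ *velY* is ON.
1 of the 3 genes is transcribed.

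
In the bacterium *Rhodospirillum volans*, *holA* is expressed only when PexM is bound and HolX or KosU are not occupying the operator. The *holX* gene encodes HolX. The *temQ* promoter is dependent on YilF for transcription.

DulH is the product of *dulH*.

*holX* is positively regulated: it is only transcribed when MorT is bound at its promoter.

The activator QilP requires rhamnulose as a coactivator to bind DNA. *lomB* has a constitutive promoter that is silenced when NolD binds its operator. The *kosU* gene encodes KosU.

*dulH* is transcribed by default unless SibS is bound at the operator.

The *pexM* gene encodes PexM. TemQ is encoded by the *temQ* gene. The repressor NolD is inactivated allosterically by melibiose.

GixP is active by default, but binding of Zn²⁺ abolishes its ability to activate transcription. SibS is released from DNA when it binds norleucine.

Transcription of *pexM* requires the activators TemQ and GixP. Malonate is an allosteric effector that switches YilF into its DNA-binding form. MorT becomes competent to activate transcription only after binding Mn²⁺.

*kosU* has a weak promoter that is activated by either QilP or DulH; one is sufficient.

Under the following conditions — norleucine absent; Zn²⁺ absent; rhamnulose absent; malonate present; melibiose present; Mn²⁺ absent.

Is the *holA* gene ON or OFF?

Malonate is present, so YilF is active.
No repressor is bound and YilF is active, so *temQ* is transcribed.
So TemQ is produced and active.
Zn²⁺ is absent, so GixP is active.
No repressor is bound and TemQ and GixP are active, so *pexM* is transcribed.
So PexM is produced and active.
Mn²⁺ is absent, so MorT is inactive.
Required activator MorT is absent, so *holX* is not transcribed.
So HolX is not produced.
Rhamnulose is absent, so QilP is inactive.
Norleucine is absent, so SibS is active.
With repressor SibS bound, *dulH* is not transcribed.
So DulH is not produced.
No activator is available at the *kosU* promoter, so *kosU* is not transcribed.
So KosU is not produced.
No repressor is bound and PexM is active, so *holA* is transcribed.

ON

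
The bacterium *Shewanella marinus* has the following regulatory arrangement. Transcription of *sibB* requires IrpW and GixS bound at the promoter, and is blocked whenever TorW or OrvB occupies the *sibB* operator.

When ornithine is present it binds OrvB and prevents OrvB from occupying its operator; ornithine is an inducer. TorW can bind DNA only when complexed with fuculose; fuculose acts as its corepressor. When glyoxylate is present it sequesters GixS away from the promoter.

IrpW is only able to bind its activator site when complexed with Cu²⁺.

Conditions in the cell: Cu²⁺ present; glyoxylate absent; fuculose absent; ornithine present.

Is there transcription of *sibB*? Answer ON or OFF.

Fuculose is absent, so TorW is inactive.
Cu²⁺ is present, so IrpW is active.
Ornithine is present, so OrvB is inactive.
Glyoxylate is absent, so GixS is active.
No repressor is bound and IrpW and GixS are active, so *sibB* is transcribed.

ON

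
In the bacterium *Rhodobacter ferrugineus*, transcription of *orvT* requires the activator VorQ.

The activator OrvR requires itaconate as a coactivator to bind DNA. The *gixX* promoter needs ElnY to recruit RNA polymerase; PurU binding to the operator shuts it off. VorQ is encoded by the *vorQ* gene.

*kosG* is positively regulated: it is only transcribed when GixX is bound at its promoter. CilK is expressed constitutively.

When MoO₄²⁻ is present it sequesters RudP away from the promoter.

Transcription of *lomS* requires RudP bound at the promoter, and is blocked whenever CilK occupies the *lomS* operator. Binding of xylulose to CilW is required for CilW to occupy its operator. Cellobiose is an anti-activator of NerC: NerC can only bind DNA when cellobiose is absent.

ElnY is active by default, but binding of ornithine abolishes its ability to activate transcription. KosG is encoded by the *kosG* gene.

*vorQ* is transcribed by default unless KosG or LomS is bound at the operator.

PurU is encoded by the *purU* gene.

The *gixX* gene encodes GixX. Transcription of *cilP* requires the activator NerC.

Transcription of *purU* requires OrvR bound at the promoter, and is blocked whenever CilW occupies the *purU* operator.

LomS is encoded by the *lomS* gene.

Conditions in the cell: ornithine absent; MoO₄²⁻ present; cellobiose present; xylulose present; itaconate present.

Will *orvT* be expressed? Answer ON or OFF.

Itaconate is present, so OrvR is active.
Xylulose is present, so CilW is active.
With repressor CilW bound, *purU* is not transcribed.
So PurU is not produced.
Ornithine is absent, so ElnY is active.
No repressor is bound and ElnY is active, so *gixX* is transcribed.
So GixX is produced and active.
No repressor is bound and GixX is active, so *kosG* is transcribed.
So KosG is produced and active.
CilK is produced constitutively and is active.
MoO₄²⁻ is present, so RudP is inactive.
With repressor CilK bound, *lomS* is not transcribed.
So LomS is not produced.
With repressor KosG bound, *vorQ* is not transcribed.
So VorQ is not produced.
Required activator VorQ is absent, so *orvT* is not transcribed.

OFF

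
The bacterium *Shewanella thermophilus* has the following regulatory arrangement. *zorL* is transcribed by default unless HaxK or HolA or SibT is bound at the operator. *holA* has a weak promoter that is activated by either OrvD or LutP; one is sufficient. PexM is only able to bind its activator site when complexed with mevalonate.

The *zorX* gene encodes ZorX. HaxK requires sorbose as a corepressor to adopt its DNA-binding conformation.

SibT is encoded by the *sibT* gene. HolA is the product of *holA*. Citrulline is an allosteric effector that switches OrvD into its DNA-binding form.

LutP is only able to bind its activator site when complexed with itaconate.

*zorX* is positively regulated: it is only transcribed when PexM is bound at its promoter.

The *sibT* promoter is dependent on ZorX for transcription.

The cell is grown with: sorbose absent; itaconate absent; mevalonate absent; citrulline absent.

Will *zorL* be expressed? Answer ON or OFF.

Sorbose is absent, so HaxK is inactive.
Citrulline is absent, so OrvD is inactive.
Itaconate is absent, so LutP is inactive.
No activator is available at the *holA* promoter, so *holA* is not transcribed.
So HolA is not produced.
Mevalonate is absent, so PexM is inactive.
Required activator PexM is absent, so *zorX* is not transcribed.
So ZorX is not produced.
Required activator ZorX is absent, so *sibT* is not transcribed.
So SibT is not produced.
With no repressor bound, *zorL* is transcribed.

ON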